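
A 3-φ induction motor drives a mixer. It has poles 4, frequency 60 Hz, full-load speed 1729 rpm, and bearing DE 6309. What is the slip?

n_s = 120f/p = 120×60/4 = 1800 rpm
s = (n_s − n)/n_s = (1800 − 1729)/1800 = 0.0394

3.9 %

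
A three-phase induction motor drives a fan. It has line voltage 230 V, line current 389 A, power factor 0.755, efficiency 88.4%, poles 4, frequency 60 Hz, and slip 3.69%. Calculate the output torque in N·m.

570 N·m

P_in = √3·V·I·cosφ = 1.732 × 230 × 389 × 0.755 = 116996 W
P_out = η·P_in = 0.884 × 116996 = 103424 W
n_s = 120×60/4 = 1800 rpm; n = 1800×(1−0.0369) = 1734 rpm
ω = 2π×1734/60 = 181.6 rad/s
τ = P_out/ω = 103424/181.6 = 570 N·m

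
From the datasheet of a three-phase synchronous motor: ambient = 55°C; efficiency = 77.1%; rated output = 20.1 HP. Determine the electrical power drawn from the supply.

19.4 kW

P_out = 20.1 × 746 = 14995 W
P_in = P_out/η = 14995/0.771 = 19449 W = 19.4 kW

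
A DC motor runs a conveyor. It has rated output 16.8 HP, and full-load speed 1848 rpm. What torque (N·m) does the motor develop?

64.8 N·m

P_out = 16.8 × 746 = 12533 W
ω = 2π × 1848/60 = 193.5 rad/s
τ = P_out/ω = 12533/193.5 = 64.8 N·m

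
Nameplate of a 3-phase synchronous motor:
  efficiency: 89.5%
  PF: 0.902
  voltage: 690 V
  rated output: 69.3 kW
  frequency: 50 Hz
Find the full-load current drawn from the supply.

71.8 A

P_out = 69.3 kW = 69300 W
P_in = P_out / η = 69300 / 0.895 = 77430 W
I_L = P_in / (√3·V_L·cosφ) = 77430 / (1.732 × 690 × 0.902) = 71.8 A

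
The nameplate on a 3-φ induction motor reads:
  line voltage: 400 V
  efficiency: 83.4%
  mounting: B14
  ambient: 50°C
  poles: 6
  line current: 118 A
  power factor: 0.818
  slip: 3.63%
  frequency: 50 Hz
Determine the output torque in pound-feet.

408 lb·ft

P_in = √3·V·I·cosφ = 1.732 × 400 × 118 × 0.818 = 66872 W
P_out = η·P_in = 0.834 × 66872 = 55771 W
n_s = 120×50/6 = 1000 rpm; n = 1000×(1−0.0363) = 964 rpm
ω = 2π×964/60 = 100.9 rad/s
τ = P_out/ω = 55771/100.9 = 552.7 N·m
In lb·ft: 552.7/1.356 = 408 lb·ft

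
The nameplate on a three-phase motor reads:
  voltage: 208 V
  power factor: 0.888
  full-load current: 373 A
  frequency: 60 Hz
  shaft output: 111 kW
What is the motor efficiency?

P_out = 111 kW = 111000 W
P_in = √3·V_L·I_L·cosφ = 1.732 × 208 × 373 × 0.888 = 119325 W
η = P_out / P_in = 111000 / 119325 = 0.930 = 93.0%

93.0 %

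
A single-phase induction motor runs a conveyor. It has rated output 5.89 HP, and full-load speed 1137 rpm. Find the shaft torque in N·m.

36.9 N·m

P_out = 5.89 × 746 = 4394 W
ω = 2π × 1137/60 = 119.1 rad/s
τ = P_out/ω = 4394/119.1 = 36.9 N·m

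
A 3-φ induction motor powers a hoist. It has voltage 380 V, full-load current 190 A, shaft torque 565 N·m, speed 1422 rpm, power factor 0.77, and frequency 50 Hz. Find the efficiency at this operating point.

ω = 2π × 1422/60 = 148.9 rad/s; P_out = τω = 565 × 148.9 = 84129 W
P_in = √3·V_L·I_L·cosφ = 1.732 × 380 × 190 × 0.77 = 96289 W
η = P_out / P_in = 84129 / 96289 = 0.874 = 87.4%

87.4 %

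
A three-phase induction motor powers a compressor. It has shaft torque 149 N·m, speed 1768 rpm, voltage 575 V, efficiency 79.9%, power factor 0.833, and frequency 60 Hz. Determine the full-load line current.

ω = 2π×1768/60 = 185.1 rad/s; P_out = τω = 149 × 185.1 = 27580 W
P_in = P_out / η = 27580 / 0.799 = 34518 W
I_L = P_in / (√3·V_L·cosφ) = 34518 / (1.732 × 575 × 0.833) = 41.6 A

41.6 A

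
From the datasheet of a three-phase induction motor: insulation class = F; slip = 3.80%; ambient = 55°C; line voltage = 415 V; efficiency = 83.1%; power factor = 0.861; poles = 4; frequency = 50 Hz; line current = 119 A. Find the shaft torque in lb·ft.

299 lb·ft

P_in = √3·V·I·cosφ = 1.732 × 415 × 119 × 0.861 = 73645 W
P_out = η·P_in = 0.831 × 73645 = 61199 W
n_s = 120×50/4 = 1500 rpm; n = 1500×(1−0.038) = 1443 rpm
ω = 2π×1443/60 = 151.1 rad/s
τ = P_out/ω = 61199/151.1 = 405 N·m
In lb·ft: 405/1.356 = 299 lb·ft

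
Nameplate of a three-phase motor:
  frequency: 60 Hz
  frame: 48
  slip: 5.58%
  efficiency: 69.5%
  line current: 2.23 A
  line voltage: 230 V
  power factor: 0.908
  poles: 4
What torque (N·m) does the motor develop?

P_in = √3·V·I·cosφ = 1.732 × 230 × 2.23 × 0.908 = 807 W
P_out = η·P_in = 0.695 × 807 = 561 W
n_s = 120×60/4 = 1800 rpm; n = 1800×(1−0.0558) = 1700 rpm
ω = 2π×1700/60 = 178 rad/s
τ = P_out/ω = 561/178 = 3.15 N·m

3.15 N·m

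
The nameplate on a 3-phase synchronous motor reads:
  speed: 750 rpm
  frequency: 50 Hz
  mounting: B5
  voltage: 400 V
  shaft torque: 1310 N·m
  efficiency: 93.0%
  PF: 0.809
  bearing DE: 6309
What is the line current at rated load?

197 A

ω = 2π×750/60 = 78.54 rad/s; P_out = τω = 1310 × 78.54 = 102887 W
P_in = P_out / η = 102887 / 0.930 = 110631 W
I_L = P_in / (√3·V_L·cosφ) = 110631 / (1.732 × 400 × 0.809) = 197 A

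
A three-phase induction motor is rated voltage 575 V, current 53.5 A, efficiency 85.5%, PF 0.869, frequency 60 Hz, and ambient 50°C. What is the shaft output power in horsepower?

P_in = √3·V·I·cosφ = 1.732 × 575 × 53.5 × 0.869 = 46301 W
P_out = η·P_in = 0.855 × 46301 = 39587 W
= 39587/746 = 53.1 HP

53.1 HP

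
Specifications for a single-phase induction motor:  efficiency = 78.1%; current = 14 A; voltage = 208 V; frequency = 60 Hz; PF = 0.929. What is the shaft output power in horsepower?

2.83 HP

P_in = V·I·cosφ = 208 × 14 × 0.929 = 2705 W
P_out = η·P_in = 0.781 × 2705 = 2113 W
= 2113/746 = 2.83 HP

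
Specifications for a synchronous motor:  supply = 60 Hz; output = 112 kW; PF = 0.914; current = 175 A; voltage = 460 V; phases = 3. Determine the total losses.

15400 W

P_in = √3·V·I·cosφ = 1.732×460×175×0.914 = 127435 W
P_out = 112000 W
Losses = P_in − P_out = 127435 − 112000 = 15435 W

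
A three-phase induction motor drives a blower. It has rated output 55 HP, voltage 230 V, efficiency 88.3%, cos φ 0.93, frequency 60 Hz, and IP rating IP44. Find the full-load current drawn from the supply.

125 A

P_out = 55 × 746 = 41030 W
P_in = P_out / η = 41030 / 0.883 = 46467 W
I_L = P_in / (√3·V_L·cosφ) = 46467 / (1.732 × 230 × 0.93) = 125 A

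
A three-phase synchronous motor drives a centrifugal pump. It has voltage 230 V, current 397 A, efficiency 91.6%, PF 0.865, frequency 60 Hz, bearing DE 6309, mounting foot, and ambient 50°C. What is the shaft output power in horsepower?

168 HP

P_in = √3·V·I·cosφ = 1.732 × 230 × 397 × 0.865 = 136799 W
P_out = η·P_in = 0.916 × 136799 = 125308 W
= 125308/746 = 168 HP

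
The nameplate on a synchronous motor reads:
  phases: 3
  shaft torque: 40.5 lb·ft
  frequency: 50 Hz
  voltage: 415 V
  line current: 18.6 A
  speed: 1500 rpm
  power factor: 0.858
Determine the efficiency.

τ = 40.5 lb·ft × 1.356 = 54.92 N·m
ω = 2π × 1500/60 = 157.1 rad/s; P_out = τω = 54.92 × 157.1 = 8628 W
P_in = √3·V_L·I_L·cosφ = 1.732 × 415 × 18.6 × 0.858 = 11471 W
η = P_out / P_in = 8628 / 11471 = 0.752 = 75.2%

75.2 %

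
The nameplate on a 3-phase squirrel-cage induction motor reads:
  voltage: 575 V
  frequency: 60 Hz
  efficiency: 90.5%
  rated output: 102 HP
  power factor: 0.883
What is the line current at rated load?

P_out = 102 × 746 = 76092 W
P_in = P_out / η = 76092 / 0.905 = 84080 W
I_L = P_in / (√3·V_L·cosφ) = 84080 / (1.732 × 575 × 0.883) = 95.6 A

95.6 A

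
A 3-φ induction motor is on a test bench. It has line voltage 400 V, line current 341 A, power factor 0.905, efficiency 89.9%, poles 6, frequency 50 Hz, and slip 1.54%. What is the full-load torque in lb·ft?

1370 lb·ft

P_in = √3·V·I·cosφ = 1.732 × 400 × 341 × 0.905 = 213802 W
P_out = η·P_in = 0.899 × 213802 = 192208 W
n_s = 120×50/6 = 1000 rpm; n = 1000×(1−0.0154) = 985 rpm
ω = 2π×985/60 = 103.1 rad/s
τ = P_out/ω = 192208/103.1 = 1864 N·m
In lb·ft: 1864/1.356 = 1370 lb·ft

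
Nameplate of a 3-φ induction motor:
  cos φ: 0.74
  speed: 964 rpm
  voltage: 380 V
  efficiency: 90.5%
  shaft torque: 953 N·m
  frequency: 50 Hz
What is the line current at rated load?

218 A

ω = 2π×964/60 = 100.9 rad/s; P_out = τω = 953 × 100.9 = 96158 W
P_in = P_out / η = 96158 / 0.905 = 106252 W
I_L = P_in / (√3·V_L·cosφ) = 106252 / (1.732 × 380 × 0.74) = 218 A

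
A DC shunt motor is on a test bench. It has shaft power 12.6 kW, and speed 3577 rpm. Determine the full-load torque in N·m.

33.6 N·m

ω = 2π × 3577/60 = 374.6 rad/s
τ = P/ω = 12600/374.6 = 33.6 N·m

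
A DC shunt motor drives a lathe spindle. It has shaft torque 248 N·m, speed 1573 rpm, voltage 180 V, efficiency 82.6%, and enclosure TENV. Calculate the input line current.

ω = 2π×1573/60 = 164.7 rad/s; P_out = τω = 248 × 164.7 = 40846 W
P_in = P_out / η = 40846 / 0.826 = 49450 W
I = P_in / V = 49450 / 180 = 275 A

275 A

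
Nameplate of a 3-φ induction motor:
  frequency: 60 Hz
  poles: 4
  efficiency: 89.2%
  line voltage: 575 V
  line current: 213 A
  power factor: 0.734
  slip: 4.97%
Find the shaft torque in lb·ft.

572 lb·ft

P_in = √3·V·I·cosφ = 1.732 × 575 × 213 × 0.734 = 155701 W
P_out = η·P_in = 0.892 × 155701 = 138885 W
n_s = 120×60/4 = 1800 rpm; n = 1800×(1−0.0497) = 1711 rpm
ω = 2π×1711/60 = 179.2 rad/s
τ = P_out/ω = 138885/179.2 = 775 N·m
In lb·ft: 775/1.356 = 572 lb·ft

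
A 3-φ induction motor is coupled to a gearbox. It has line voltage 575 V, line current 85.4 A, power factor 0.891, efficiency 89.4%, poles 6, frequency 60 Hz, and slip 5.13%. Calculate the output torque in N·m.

568 N·m

P_in = √3·V·I·cosφ = 1.732 × 575 × 85.4 × 0.891 = 75779 W
P_out = η·P_in = 0.894 × 75779 = 67746 W
n_s = 120×60/6 = 1200 rpm; n = 1200×(1−0.0513) = 1138 rpm
ω = 2π×1138/60 = 119.2 rad/s
τ = P_out/ω = 67746/119.2 = 568 N·m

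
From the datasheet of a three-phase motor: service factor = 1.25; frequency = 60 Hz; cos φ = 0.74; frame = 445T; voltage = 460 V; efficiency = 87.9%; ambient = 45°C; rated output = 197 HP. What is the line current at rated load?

284 A

P_out = 197 × 746 = 146962 W
P_in = P_out / η = 146962 / 0.879 = 167192 W
I_L = P_in / (√3·V_L·cosφ) = 167192 / (1.732 × 460 × 0.74) = 284 A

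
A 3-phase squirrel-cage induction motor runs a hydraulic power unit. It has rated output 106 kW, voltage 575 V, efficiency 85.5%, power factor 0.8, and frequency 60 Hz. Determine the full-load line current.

P_out = 106 kW = 106000 W
P_in = P_out / η = 106000 / 0.855 = 123977 W
I_L = P_in / (√3·V_L·cosφ) = 123977 / (1.732 × 575 × 0.8) = 156 A

156 A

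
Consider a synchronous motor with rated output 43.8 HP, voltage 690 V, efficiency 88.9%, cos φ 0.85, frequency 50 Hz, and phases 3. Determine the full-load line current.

36.2 A

P_out = 43.8 × 746 = 32675 W
P_in = P_out / η = 32675 / 0.889 = 36755 W
I_L = P_in / (√3·V_L·cosφ) = 36755 / (1.732 × 690 × 0.85) = 36.2 A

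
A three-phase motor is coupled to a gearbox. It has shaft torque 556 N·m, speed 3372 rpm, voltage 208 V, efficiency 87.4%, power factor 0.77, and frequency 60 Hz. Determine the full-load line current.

810 A

ω = 2π×3372/60 = 353.1 rad/s; P_out = τω = 556 × 353.1 = 196324 W
P_in = P_out / η = 196324 / 0.874 = 224627 W
I_L = P_in / (√3·V_L·cosφ) = 224627 / (1.732 × 208 × 0.77) = 810 A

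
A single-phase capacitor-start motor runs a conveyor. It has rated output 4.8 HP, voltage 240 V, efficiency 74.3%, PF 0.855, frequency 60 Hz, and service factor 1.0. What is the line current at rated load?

23.5 A

P_out = 4.8 × 746 = 3581 W
P_in = P_out / η = 3581 / 0.743 = 4820 W
I = P_in / (V·cosφ) = 4820 / (240 × 0.855) = 23.5 A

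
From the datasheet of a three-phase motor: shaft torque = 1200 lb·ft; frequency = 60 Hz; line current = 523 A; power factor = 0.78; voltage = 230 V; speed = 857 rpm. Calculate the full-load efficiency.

89.8 %

τ = 1200 lb·ft × 1.356 = 1627 N·m
ω = 2π × 857/60 = 89.74 rad/s; P_out = τω = 1627 × 89.74 = 146007 W
P_in = √3·V_L·I_L·cosφ = 1.732 × 230 × 523 × 0.78 = 162507 W
η = P_out / P_in = 146007 / 162507 = 0.898 = 89.8%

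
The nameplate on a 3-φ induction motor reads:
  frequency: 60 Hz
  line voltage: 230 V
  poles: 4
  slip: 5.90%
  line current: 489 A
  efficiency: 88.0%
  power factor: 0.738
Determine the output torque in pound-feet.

526 lb·ft

P_in = √3·V·I·cosφ = 1.732 × 230 × 489 × 0.738 = 143761 W
P_out = η·P_in = 0.88 × 143761 = 126510 W
n_s = 120×60/4 = 1800 rpm; n = 1800×(1−0.059) = 1694 rpm
ω = 2π×1694/60 = 177.4 rad/s
τ = P_out/ω = 126510/177.4 = 713.1 N·m
In lb·ft: 713.1/1.356 = 526 lb·ft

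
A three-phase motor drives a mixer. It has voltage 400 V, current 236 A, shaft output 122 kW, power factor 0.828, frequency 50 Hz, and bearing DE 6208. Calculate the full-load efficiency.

P_out = 122 kW = 122000 W
P_in = √3·V_L·I_L·cosφ = 1.732 × 400 × 236 × 0.828 = 135379 W
η = P_out / P_in = 122000 / 135379 = 0.901 = 90.1%

90.1 %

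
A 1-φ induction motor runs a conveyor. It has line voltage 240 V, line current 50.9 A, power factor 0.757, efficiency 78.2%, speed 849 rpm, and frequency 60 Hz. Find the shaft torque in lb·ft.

P_in = V·I·cosφ = 240 × 50.9 × 0.757 = 9248 W
P_out = η·P_in = 0.782 × 9248 = 7232 W
n = 849 rpm
ω = 2π×849/60 = 88.91 rad/s
τ = P_out/ω = 7232/88.91 = 81.34 N·m
In lb·ft: 81.34/1.356 = 60 lb·ft

60 lb·ft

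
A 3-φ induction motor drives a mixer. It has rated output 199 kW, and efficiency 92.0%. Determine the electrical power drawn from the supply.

P_out = 199000 W
P_in = P_out/η = 199000/0.92 = 216304 W = 216 kW

216 kW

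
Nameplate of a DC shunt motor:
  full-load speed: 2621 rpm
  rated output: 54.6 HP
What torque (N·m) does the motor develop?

P_out = 54.6 × 746 = 40732 W
ω = 2π × 2621/60 = 274.5 rad/s
τ = P_out/ω = 40732/274.5 = 148 N·m

148 N·m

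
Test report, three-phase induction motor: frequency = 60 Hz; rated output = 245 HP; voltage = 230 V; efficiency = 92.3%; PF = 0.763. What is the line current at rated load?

P_out = 245 × 746 = 182770 W
P_in = P_out / η = 182770 / 0.923 = 198017 W
I_L = P_in / (√3·V_L·cosφ) = 198017 / (1.732 × 230 × 0.763) = 651 A

651 A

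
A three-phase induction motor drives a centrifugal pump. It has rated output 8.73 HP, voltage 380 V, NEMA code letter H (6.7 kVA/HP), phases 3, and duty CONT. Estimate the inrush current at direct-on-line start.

S_LR = 6.7 × 8.73 = 58.491 kVA
I_LR = S_LR/(√3·V_L) = 58491/(1.732×380) = 88.9 A

88.9 A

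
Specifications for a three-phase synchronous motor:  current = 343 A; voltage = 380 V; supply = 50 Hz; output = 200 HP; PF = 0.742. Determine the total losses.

P_in = √3·V·I·cosφ = 1.732×380×343×0.742 = 167506 W
P_out = 200×746 = 149200 W
Losses = P_in − P_out = 167506 − 149200 = 18306 W

18.3 kW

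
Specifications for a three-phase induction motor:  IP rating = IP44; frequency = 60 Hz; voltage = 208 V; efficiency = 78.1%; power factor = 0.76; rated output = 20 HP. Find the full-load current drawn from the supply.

69.8 A

P_out = 20 × 746 = 14920 W
P_in = P_out / η = 14920 / 0.781 = 19104 W
I_L = P_in / (√3·V_L·cosφ) = 19104 / (1.732 × 208 × 0.76) = 69.8 A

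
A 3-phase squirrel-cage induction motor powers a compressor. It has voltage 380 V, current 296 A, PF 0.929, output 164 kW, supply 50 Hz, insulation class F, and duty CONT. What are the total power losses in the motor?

P_in = √3·V·I·cosφ = 1.732×380×296×0.929 = 180983 W
P_out = 164000 W
Losses = P_in − P_out = 180983 − 164000 = 16983 W

17 kW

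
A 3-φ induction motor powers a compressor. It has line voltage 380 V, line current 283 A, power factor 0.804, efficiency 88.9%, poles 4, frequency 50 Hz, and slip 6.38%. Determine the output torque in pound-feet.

P_in = √3·V·I·cosφ = 1.732 × 380 × 283 × 0.804 = 149752 W
P_out = η·P_in = 0.889 × 149752 = 133130 W
n_s = 120×50/4 = 1500 rpm; n = 1500×(1−0.0638) = 1404 rpm
ω = 2π×1404/60 = 147 rad/s
τ = P_out/ω = 133130/147 = 905.6 N·m
In lb·ft: 905.6/1.356 = 668 lb·ft

668 lb·ft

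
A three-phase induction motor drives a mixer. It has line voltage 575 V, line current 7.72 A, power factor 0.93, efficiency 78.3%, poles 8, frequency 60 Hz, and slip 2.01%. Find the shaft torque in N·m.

P_in = √3·V·I·cosφ = 1.732 × 575 × 7.72 × 0.93 = 7150 W
P_out = η·P_in = 0.783 × 7150 = 5598 W
n_s = 120×60/8 = 900 rpm; n = 900×(1−0.0201) = 882 rpm
ω = 2π×882/60 = 92.36 rad/s
τ = P_out/ω = 5598/92.36 = 60.6 N·m

60.6 N·m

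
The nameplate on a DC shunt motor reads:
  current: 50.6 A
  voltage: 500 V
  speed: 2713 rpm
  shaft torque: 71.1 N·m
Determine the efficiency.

79.8 %

ω = 2π × 2713/60 = 284.1 rad/s; P_out = τω = 71.1 × 284.1 = 20200 W
P_in = V·I = 500 × 50.6 = 25300 W
η = P_out / P_in = 20200 / 25300 = 0.798 = 79.8%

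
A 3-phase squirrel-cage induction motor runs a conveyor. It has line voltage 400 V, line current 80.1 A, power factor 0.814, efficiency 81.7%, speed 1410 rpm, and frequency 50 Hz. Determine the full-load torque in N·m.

250 N·m

P_in = √3·V·I·cosφ = 1.732 × 400 × 80.1 × 0.814 = 45172 W
P_out = η·P_in = 0.817 × 45172 = 36906 W
n = 1410 rpm
ω = 2π×1410/60 = 147.7 rad/s
τ = P_out/ω = 36906/147.7 = 250 N·m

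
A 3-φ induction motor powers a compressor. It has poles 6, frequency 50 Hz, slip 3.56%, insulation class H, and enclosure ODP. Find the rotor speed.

n_s = 120f/p = 120×50/6 = 1000 rpm
n = n_s(1 − s) = 1000 × (1 − 0.0356) = 964 rpm

964 rpm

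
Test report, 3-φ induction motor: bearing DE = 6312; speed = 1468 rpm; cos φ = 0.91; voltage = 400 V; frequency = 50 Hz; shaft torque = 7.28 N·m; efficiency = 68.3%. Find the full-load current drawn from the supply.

ω = 2π×1468/60 = 153.7 rad/s; P_out = τω = 7.28 × 153.7 = 1119 W
P_in = P_out / η = 1119 / 0.683 = 1638 W
I_L = P_in / (√3·V_L·cosφ) = 1638 / (1.732 × 400 × 0.91) = 2.6 A

2.6 A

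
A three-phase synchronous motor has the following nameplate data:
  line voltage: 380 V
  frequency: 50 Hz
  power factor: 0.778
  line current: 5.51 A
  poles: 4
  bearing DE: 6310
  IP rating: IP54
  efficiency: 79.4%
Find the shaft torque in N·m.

14.3 N·m

P_in = √3·V·I·cosφ = 1.732 × 380 × 5.51 × 0.778 = 2821 W
P_out = η·P_in = 0.794 × 2821 = 2240 W
n = n_s = 120×50/4 = 1500 rpm (synchronous)
ω = 2π×1500/60 = 157.1 rad/s
τ = P_out/ω = 2240/157.1 = 14.3 N·m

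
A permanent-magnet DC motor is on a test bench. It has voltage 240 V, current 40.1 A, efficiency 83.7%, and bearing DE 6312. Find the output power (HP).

P_in = V·I = 240 × 40.1 = 9624 W
P_out = η·P_in = 0.837 × 9624 = 8055 W
= 8055/746 = 10.8 HP

10.8 HP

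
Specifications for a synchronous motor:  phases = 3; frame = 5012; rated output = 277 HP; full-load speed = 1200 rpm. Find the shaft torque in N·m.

P_out = 277 × 746 = 206642 W
ω = 2π × 1200/60 = 125.7 rad/s
τ = P_out/ω = 206642/125.7 = 1640 N·m

1640 N·m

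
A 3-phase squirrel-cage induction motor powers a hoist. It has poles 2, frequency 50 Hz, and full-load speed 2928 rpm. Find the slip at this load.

2.40 %

n_s = 120f/p = 120×50/2 = 3000 rpm
s = (n_s − n)/n_s = (3000 − 2928)/3000 = 0.0240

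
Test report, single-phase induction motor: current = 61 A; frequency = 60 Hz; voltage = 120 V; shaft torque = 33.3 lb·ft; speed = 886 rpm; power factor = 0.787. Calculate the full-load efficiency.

72.7 %

τ = 33.3 lb·ft × 1.356 = 45.15 N·m
ω = 2π × 886/60 = 92.78 rad/s; P_out = τω = 45.15 × 92.78 = 4189 W
P_in = V·I·cosφ = 120 × 61 × 0.787 = 5761 W
η = P_out / P_in = 4189 / 5761 = 0.727 = 72.7%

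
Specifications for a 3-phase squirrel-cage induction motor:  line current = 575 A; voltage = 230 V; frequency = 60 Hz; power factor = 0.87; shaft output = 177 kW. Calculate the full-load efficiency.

88.8 %

P_out = 177 kW = 177000 W
P_in = √3·V_L·I_L·cosφ = 1.732 × 230 × 575 × 0.87 = 199280 W
η = P_out / P_in = 177000 / 199280 = 0.888 = 88.8%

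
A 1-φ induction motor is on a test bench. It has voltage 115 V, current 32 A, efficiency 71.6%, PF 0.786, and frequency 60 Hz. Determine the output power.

P_in = V·I·cosφ = 115 × 32 × 0.786 = 2892 W
P_out = η·P_in = 0.716 × 2892 = 2071 W

2.07 kW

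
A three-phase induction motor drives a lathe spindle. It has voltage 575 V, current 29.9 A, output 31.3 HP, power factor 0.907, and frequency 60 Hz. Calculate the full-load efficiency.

86.5 %

P_out = 31.3 × 746 = 23350 W
P_in = √3·V_L·I_L·cosφ = 1.732 × 575 × 29.9 × 0.907 = 27008 W
η = P_out / P_in = 23350 / 27008 = 0.865 = 86.5%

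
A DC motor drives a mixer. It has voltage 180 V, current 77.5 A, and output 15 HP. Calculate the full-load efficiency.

P_out = 15 × 746 = 11190 W
P_in = V·I = 180 × 77.5 = 13950 W
η = P_out / P_in = 11190 / 13950 = 0.802 = 80.2%

80.2 %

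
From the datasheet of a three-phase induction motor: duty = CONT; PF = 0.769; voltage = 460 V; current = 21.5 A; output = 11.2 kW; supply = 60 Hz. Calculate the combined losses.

P_in = √3·V·I·cosφ = 1.732×460×21.5×0.769 = 13173 W
P_out = 11200 W
Losses = P_in − P_out = 13173 − 11200 = 1973 W

1.97 kW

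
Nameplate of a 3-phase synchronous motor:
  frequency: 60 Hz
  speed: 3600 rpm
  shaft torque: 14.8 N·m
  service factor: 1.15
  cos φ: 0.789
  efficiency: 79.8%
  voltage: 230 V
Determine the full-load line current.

ω = 2π×3600/60 = 377 rad/s; P_out = τω = 14.8 × 377 = 5580 W
P_in = P_out / η = 5580 / 0.798 = 6992 W
I_L = P_in / (√3·V_L·cosφ) = 6992 / (1.732 × 230 × 0.789) = 22.2 A

22.2 A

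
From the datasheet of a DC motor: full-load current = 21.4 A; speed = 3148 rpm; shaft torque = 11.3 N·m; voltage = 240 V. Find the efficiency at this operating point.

72.5 %

ω = 2π × 3148/60 = 329.7 rad/s; P_out = τω = 11.3 × 329.7 = 3726 W
P_in = V·I = 240 × 21.4 = 5136 W
η = P_out / P_in = 3726 / 5136 = 0.725 = 72.5%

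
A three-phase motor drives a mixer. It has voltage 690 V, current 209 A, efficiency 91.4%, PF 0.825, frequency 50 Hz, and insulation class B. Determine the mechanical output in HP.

P_in = √3·V·I·cosφ = 1.732 × 690 × 209 × 0.825 = 206062 W
P_out = η·P_in = 0.914 × 206062 = 188341 W
= 188341/746 = 252 HP

252 HP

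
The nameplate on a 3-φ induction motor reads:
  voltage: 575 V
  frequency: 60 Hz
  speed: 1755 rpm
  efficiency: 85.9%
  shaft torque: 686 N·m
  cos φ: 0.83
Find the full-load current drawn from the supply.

ω = 2π×1755/60 = 183.8 rad/s; P_out = τω = 686 × 183.8 = 126087 W
P_in = P_out / η = 126087 / 0.859 = 146783 W
I_L = P_in / (√3·V_L·cosφ) = 146783 / (1.732 × 575 × 0.83) = 178 A

178 A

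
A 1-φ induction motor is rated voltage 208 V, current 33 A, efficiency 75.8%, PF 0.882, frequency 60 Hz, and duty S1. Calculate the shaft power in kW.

P_in = V·I·cosφ = 208 × 33 × 0.882 = 6054 W
P_out = η·P_in = 0.758 × 6054 = 4589 W

4.59 kW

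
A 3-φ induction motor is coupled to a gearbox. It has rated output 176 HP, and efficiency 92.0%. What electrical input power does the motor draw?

143 kW

P_out = 176 × 746 = 131296 W
P_in = P_out/η = 131296/0.92 = 142713 W = 143 kW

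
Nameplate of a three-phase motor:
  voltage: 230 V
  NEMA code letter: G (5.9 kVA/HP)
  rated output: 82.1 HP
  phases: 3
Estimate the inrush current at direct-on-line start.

1220 A

S_LR = 5.9 × 82.1 = 484.39 kVA
I_LR = S_LR/(√3·V_L) = 484390/(1.732×230) = 1220 A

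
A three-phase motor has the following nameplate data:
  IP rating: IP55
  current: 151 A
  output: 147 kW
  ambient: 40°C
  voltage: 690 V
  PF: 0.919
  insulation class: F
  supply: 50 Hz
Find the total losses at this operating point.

18.8 kW

P_in = √3·V·I·cosφ = 1.732×690×151×0.919 = 165840 W
P_out = 147000 W
Losses = P_in − P_out = 165840 − 147000 = 18840 W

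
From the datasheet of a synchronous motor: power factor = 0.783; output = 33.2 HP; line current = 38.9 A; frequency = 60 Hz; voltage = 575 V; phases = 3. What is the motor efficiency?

81.6 %

P_out = 33.2 × 746 = 24767 W
P_in = √3·V_L·I_L·cosφ = 1.732 × 575 × 38.9 × 0.783 = 30334 W
η = P_out / P_in = 24767 / 30334 = 0.816 = 81.6%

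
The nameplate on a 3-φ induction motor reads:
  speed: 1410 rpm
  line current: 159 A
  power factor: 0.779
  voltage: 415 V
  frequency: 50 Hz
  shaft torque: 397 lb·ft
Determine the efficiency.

τ = 397 lb·ft × 1.356 = 538.3 N·m
ω = 2π × 1410/60 = 147.7 rad/s; P_out = τω = 538.3 × 147.7 = 79507 W
P_in = √3·V_L·I_L·cosφ = 1.732 × 415 × 159 × 0.779 = 89029 W
η = P_out / P_in = 79507 / 89029 = 0.893 = 89.3%

89.3 %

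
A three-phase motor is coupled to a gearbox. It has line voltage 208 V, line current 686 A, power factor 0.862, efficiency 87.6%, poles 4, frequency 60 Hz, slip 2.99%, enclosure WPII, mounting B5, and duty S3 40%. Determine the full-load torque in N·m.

1020 N·m

P_in = √3·V·I·cosφ = 1.732 × 208 × 686 × 0.862 = 213031 W
P_out = η·P_in = 0.876 × 213031 = 186615 W
n_s = 120×60/4 = 1800 rpm; n = 1800×(1−0.0299) = 1746 rpm
ω = 2π×1746/60 = 182.8 rad/s
τ = P_out/ω = 186615/182.8 = 1020 N·m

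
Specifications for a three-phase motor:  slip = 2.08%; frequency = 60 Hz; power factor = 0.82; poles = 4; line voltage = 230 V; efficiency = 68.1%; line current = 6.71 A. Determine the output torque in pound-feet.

5.96 lb·ft

P_in = √3·V·I·cosφ = 1.732 × 230 × 6.71 × 0.82 = 2192 W
P_out = η·P_in = 0.681 × 2192 = 1493 W
n_s = 120×60/4 = 1800 rpm; n = 1800×(1−0.0208) = 1763 rpm
ω = 2π×1763/60 = 184.6 rad/s
τ = P_out/ω = 1493/184.6 = 8.088 N·m
In lb·ft: 8.088/1.356 = 5.96 lb·ft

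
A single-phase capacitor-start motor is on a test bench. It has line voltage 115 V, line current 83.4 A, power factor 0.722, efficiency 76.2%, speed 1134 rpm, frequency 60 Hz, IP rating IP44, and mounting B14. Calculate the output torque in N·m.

44.4 N·m

P_in = V·I·cosφ = 115 × 83.4 × 0.722 = 6925 W
P_out = η·P_in = 0.762 × 6925 = 5277 W
n = 1134 rpm
ω = 2π×1134/60 = 118.8 rad/s
τ = P_out/ω = 5277/118.8 = 44.4 N·m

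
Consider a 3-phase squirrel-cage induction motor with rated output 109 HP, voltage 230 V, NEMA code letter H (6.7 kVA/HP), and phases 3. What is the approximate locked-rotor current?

S_LR = 6.7 × 109 = 730.3 kVA
I_LR = S_LR/(√3·V_L) = 730300/(1.732×230) = 1830 A

1830 A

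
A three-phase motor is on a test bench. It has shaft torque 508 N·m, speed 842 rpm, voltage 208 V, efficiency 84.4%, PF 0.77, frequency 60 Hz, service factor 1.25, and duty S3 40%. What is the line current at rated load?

ω = 2π×842/60 = 88.17 rad/s; P_out = τω = 508 × 88.17 = 44790 W
P_in = P_out / η = 44790 / 0.844 = 53069 W
I_L = P_in / (√3·V_L·cosφ) = 53069 / (1.732 × 208 × 0.77) = 191 A

191 A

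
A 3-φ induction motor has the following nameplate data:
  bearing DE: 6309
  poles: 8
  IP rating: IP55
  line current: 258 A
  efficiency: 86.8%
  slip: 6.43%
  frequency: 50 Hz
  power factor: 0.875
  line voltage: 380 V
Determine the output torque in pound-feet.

P_in = √3·V·I·cosφ = 1.732 × 380 × 258 × 0.875 = 148580 W
P_out = η·P_in = 0.868 × 148580 = 128967 W
n_s = 120×50/8 = 750 rpm; n = 750×(1−0.0643) = 702 rpm
ω = 2π×702/60 = 73.51 rad/s
τ = P_out/ω = 128967/73.51 = 1754 N·m
In lb·ft: 1754/1.356 = 1290 lb·ft

1290 lb·ft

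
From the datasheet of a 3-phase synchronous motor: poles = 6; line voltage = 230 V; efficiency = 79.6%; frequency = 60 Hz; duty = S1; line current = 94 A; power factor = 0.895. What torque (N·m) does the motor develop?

212 N·m

P_in = √3·V·I·cosφ = 1.732 × 230 × 94 × 0.895 = 33514 W
P_out = η·P_in = 0.796 × 33514 = 26677 W
n = n_s = 120×60/6 = 1200 rpm (synchronous)
ω = 2π×1200/60 = 125.7 rad/s
τ = P_out/ω = 26677/125.7 = 212 N·m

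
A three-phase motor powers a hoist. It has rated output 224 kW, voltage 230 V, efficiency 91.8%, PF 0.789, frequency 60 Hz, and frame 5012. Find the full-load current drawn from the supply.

P_out = 224 kW = 224000 W
P_in = P_out / η = 224000 / 0.918 = 244009 W
I_L = P_in / (√3·V_L·cosφ) = 244009 / (1.732 × 230 × 0.789) = 776 A

776 A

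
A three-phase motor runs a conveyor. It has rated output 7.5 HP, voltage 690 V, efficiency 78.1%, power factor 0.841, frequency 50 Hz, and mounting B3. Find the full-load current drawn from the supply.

P_out = 7.5 × 746 = 5595 W
P_in = P_out / η = 5595 / 0.781 = 7164 W
I_L = P_in / (√3·V_L·cosφ) = 7164 / (1.732 × 690 × 0.841) = 7.13 A

7.13 A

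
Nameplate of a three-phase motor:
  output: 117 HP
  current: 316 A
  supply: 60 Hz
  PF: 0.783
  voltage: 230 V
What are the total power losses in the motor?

P_in = √3·V·I·cosφ = 1.732×230×316×0.783 = 98565 W
P_out = 117×746 = 87282 W
Losses = P_in − P_out = 98565 − 87282 = 11283 W

11300 W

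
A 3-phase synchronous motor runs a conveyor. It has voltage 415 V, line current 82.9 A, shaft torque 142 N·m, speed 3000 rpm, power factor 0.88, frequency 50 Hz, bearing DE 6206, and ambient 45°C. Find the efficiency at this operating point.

ω = 2π × 3000/60 = 314.2 rad/s; P_out = τω = 142 × 314.2 = 44616 W
P_in = √3·V_L·I_L·cosφ = 1.732 × 415 × 82.9 × 0.88 = 52436 W
η = P_out / P_in = 44616 / 52436 = 0.851 = 85.1%

85.1 %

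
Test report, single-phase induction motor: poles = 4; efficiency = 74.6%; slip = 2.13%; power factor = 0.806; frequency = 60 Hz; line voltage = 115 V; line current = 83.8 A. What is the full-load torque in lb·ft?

23.2 lb·ft

P_in = V·I·cosφ = 115 × 83.8 × 0.806 = 7767 W
P_out = η·P_in = 0.746 × 7767 = 5794 W
n_s = 120×60/4 = 1800 rpm; n = 1800×(1−0.0213) = 1762 rpm
ω = 2π×1762/60 = 184.5 rad/s
τ = P_out/ω = 5794/184.5 = 31.4 N·m
In lb·ft: 31.4/1.356 = 23.2 lb·ft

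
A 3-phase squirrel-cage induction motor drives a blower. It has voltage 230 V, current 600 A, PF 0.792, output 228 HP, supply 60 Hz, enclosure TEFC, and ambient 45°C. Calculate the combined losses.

P_in = √3·V·I·cosφ = 1.732×230×600×0.792 = 189301 W
P_out = 228×746 = 170088 W
Losses = P_in − P_out = 189301 − 170088 = 19213 W

19200 W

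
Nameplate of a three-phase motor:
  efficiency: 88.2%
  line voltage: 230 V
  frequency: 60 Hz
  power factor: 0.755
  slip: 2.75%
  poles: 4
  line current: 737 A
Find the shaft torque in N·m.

1070 N·m

P_in = √3·V·I·cosφ = 1.732 × 230 × 737 × 0.755 = 221661 W
P_out = η·P_in = 0.882 × 221661 = 195505 W
n_s = 120×60/4 = 1800 rpm; n = 1800×(1−0.0275) = 1751 rpm
ω = 2π×1751/60 = 183.4 rad/s
τ = P_out/ω = 195505/183.4 = 1070 N·m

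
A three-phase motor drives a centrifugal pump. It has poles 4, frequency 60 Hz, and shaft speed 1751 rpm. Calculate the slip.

2.72 %

n_s = 120f/p = 120×60/4 = 1800 rpm
s = (n_s − n)/n_s = (1800 − 1751)/1800 = 0.0272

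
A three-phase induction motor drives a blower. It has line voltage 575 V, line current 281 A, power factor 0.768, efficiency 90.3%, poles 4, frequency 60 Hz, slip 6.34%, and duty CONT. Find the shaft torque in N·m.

P_in = √3·V·I·cosφ = 1.732 × 575 × 281 × 0.768 = 214923 W
P_out = η·P_in = 0.903 × 214923 = 194075 W
n_s = 120×60/4 = 1800 rpm; n = 1800×(1−0.0634) = 1686 rpm
ω = 2π×1686/60 = 176.6 rad/s
τ = P_out/ω = 194075/176.6 = 1100 N·m

1100 N·m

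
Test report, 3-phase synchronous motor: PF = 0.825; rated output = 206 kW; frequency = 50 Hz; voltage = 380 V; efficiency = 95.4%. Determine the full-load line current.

398 A

P_out = 206 kW = 206000 W
P_in = P_out / η = 206000 / 0.954 = 215933 W
I_L = P_in / (√3·V_L·cosφ) = 215933 / (1.732 × 380 × 0.825) = 398 A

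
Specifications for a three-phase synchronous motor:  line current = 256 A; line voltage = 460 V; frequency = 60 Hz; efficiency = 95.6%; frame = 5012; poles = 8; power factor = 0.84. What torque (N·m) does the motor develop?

1740 N·m

P_in = √3·V·I·cosφ = 1.732 × 460 × 256 × 0.84 = 171327 W
P_out = η·P_in = 0.956 × 171327 = 163789 W
n = n_s = 120×60/8 = 900 rpm (synchronous)
ω = 2π×900/60 = 94.25 rad/s
τ = P_out/ω = 163789/94.25 = 1740 N·m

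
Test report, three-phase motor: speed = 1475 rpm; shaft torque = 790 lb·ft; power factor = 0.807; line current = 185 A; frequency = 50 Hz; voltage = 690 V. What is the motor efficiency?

92.7 %

τ = 790 lb·ft × 1.356 = 1071 N·m
ω = 2π × 1475/60 = 154.5 rad/s; P_out = τω = 1071 × 154.5 = 165470 W
P_in = √3·V_L·I_L·cosφ = 1.732 × 690 × 185 × 0.807 = 178419 W
η = P_out / P_in = 165470 / 178419 = 0.927 = 92.7%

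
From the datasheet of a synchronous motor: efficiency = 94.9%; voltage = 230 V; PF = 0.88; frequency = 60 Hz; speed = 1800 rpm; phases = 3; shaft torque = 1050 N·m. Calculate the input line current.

595 A

ω = 2π×1800/60 = 188.5 rad/s; P_out = τω = 1050 × 188.5 = 197925 W
P_in = P_out / η = 197925 / 0.949 = 208562 W
I_L = P_in / (√3·V_L·cosφ) = 208562 / (1.732 × 230 × 0.88) = 595 A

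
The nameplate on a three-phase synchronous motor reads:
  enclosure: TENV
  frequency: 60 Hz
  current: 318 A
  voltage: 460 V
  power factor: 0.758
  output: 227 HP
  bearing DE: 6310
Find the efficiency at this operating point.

88.2 %

P_out = 227 × 746 = 169342 W
P_in = √3·V_L·I_L·cosφ = 1.732 × 460 × 318 × 0.758 = 192045 W
η = P_out / P_in = 169342 / 192045 = 0.882 = 88.2%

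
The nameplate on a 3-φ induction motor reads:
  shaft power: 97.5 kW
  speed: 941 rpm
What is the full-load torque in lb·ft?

730 lb·ft

ω = 2π × 941/60 = 98.54 rad/s
τ = P/ω = 97500/98.54 = 989.4 N·m
In lb·ft: 989.4/1.356 = 730 lb·ft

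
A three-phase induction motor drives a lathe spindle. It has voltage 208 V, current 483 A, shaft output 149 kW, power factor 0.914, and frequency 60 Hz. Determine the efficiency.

93.7 %

P_out = 149 kW = 149000 W
P_in = √3·V_L·I_L·cosφ = 1.732 × 208 × 483 × 0.914 = 159039 W
η = P_out / P_in = 149000 / 159039 = 0.937 = 93.7%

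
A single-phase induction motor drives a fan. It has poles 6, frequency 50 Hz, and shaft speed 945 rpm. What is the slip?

5.50 %

n_s = 120f/p = 120×50/6 = 1000 rpm
s = (n_s − n)/n_s = (1000 − 945)/1000 = 0.0550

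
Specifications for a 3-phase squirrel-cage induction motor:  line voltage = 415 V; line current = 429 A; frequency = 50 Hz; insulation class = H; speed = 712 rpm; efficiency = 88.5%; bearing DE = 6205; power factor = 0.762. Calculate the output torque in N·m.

P_in = √3·V·I·cosφ = 1.732 × 415 × 429 × 0.762 = 234968 W
P_out = η·P_in = 0.885 × 234968 = 207947 W
n = 712 rpm
ω = 2π×712/60 = 74.56 rad/s
τ = P_out/ω = 207947/74.56 = 2790 N·m

2790 N·m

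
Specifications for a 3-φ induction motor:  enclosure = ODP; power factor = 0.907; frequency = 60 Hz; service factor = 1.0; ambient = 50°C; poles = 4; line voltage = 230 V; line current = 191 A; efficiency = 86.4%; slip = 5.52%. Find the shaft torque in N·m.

335 N·m

P_in = √3·V·I·cosφ = 1.732 × 230 × 191 × 0.907 = 69011 W
P_out = η·P_in = 0.864 × 69011 = 59626 W
n_s = 120×60/4 = 1800 rpm; n = 1800×(1−0.0552) = 1701 rpm
ω = 2π×1701/60 = 178.1 rad/s
τ = P_out/ω = 59626/178.1 = 335 N·m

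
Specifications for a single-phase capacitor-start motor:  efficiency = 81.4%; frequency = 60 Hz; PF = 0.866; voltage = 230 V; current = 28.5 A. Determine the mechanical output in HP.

P_in = V·I·cosφ = 230 × 28.5 × 0.866 = 5677 W
P_out = η·P_in = 0.814 × 5677 = 4621 W
= 4621/746 = 6.19 HP

6.19 HP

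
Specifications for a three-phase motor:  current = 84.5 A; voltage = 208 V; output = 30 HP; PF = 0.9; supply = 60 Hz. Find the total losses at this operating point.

P_in = √3·V·I·cosφ = 1.732×208×84.5×0.9 = 27397 W
P_out = 30×746 = 22380 W
Losses = P_in − P_out = 27397 − 22380 = 5017 W

5020 W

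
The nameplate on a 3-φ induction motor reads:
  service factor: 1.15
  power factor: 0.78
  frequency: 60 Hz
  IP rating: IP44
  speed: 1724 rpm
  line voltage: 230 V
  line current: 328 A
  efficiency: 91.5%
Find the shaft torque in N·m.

517 N·m

P_in = √3·V·I·cosφ = 1.732 × 230 × 328 × 0.78 = 101916 W
P_out = η·P_in = 0.915 × 101916 = 93253 W
n = 1724 rpm
ω = 2π×1724/60 = 180.5 rad/s
τ = P_out/ω = 93253/180.5 = 517 N·m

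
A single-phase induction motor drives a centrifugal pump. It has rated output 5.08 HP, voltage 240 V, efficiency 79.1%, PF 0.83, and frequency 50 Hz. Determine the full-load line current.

P_out = 5.08 × 746 = 3790 W
P_in = P_out / η = 3790 / 0.791 = 4791 W
I = P_in / (V·cosφ) = 4791 / (240 × 0.83) = 24.1 A

24.1 A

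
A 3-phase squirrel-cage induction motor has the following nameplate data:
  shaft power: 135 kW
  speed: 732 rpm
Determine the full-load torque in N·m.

1760 N·m

ω = 2π × 732/60 = 76.65 rad/s
τ = P/ω = 135000/76.65 = 1760 N·m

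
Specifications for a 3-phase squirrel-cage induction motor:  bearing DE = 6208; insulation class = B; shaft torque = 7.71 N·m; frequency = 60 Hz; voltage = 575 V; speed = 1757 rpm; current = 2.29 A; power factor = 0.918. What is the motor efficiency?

67.8 %

ω = 2π × 1757/60 = 184 rad/s; P_out = τω = 7.71 × 184 = 1419 W
P_in = √3·V_L·I_L·cosφ = 1.732 × 575 × 2.29 × 0.918 = 2094 W
η = P_out / P_in = 1419 / 2094 = 0.678 = 67.8%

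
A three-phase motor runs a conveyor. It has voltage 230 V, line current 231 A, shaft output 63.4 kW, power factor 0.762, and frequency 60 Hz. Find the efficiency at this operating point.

P_out = 63.4 kW = 63400 W
P_in = √3·V_L·I_L·cosφ = 1.732 × 230 × 231 × 0.762 = 70120 W
η = P_out / P_in = 63400 / 70120 = 0.904 = 90.4%

90.4 %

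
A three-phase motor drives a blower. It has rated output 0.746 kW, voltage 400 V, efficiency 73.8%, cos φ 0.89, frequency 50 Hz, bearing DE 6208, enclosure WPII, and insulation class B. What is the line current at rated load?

1.64 A

P_out = 0.746 kW = 746 W
P_in = P_out / η = 746 / 0.738 = 1011 W
I_L = P_in / (√3·V_L·cosφ) = 1011 / (1.732 × 400 × 0.89) = 1.64 A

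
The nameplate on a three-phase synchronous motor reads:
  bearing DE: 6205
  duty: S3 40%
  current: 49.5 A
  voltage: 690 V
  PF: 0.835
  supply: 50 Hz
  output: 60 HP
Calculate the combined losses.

4.64 kW

P_in = √3·V·I·cosφ = 1.732×690×49.5×0.835 = 49396 W
P_out = 60×746 = 44760 W
Losses = P_in − P_out = 49396 − 44760 = 4636 W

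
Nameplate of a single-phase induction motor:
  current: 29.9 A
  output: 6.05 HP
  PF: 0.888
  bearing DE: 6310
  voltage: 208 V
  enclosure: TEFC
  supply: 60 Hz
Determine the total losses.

1.01 kW

P_in = V·I·cosφ = 208×29.9×0.888 = 5523 W
P_out = 6.05×746 = 4513 W
Losses = P_in − P_out = 5523 − 4513 = 1010 W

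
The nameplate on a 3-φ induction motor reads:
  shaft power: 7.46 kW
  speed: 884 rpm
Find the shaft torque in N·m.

ω = 2π × 884/60 = 92.57 rad/s
τ = P/ω = 7460/92.57 = 80.6 N·m

80.6 N·m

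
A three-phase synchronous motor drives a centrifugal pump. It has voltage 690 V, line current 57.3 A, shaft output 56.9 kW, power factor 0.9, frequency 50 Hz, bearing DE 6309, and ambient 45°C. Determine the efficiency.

P_out = 56.9 kW = 56900 W
P_in = √3·V_L·I_L·cosφ = 1.732 × 690 × 57.3 × 0.9 = 61630 W
η = P_out / P_in = 56900 / 61630 = 0.923 = 92.3%

92.3 %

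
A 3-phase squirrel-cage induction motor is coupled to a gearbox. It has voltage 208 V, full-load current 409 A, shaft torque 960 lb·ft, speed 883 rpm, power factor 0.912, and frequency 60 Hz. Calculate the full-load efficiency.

τ = 960 lb·ft × 1.356 = 1302 N·m
ω = 2π × 883/60 = 92.47 rad/s; P_out = τω = 1302 × 92.47 = 120396 W
P_in = √3·V_L·I_L·cosφ = 1.732 × 208 × 409 × 0.912 = 134378 W
η = P_out / P_in = 120396 / 134378 = 0.896 = 89.6%

89.6 %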